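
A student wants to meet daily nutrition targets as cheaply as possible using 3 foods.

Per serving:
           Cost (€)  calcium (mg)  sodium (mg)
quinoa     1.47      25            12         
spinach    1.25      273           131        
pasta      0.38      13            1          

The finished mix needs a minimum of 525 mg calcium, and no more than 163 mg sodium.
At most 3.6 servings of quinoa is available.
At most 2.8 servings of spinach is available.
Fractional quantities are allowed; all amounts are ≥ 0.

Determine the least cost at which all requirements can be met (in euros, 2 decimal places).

Let x1 = servings of quinoa, x2 = servings of spinach, x3 = servings of pasta.
min 1.47x1 + 1.25x2 + 0.38x3 subject to:
  25x1 + 273x2 + 13x3 ≥ 525   (calcium)
  12x1 + 131x2 + 1x3 ≤ 163   (sodium)
  x1 ≤ 3.6
  x2 ≤ 2.8
  x1, x2, x3 ≥ 0.
The optimal basis is {spinach, pasta}; quinoa drops out. The calcium and sodium requirements are met with equality.
Solving gives x2 = 1.1147, x3 = 16.976.
Cost = 1.25·1.1147 + 0.38·16.976 = 7.8443.

€7.84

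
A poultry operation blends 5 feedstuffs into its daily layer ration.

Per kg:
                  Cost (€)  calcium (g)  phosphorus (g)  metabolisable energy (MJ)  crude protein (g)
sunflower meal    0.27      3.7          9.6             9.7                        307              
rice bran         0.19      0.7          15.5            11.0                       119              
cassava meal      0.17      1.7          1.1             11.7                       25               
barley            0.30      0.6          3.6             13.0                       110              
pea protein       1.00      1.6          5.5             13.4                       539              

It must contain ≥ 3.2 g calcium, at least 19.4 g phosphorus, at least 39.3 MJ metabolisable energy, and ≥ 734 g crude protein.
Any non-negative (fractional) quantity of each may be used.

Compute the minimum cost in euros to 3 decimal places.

€0.835

Let x1 = kg of sunflower meal, x2 = kg of rice bran, x3 = kg of cassava meal, x4 = kg of barley, x5 = kg of pea protein.
Minimize 0.27x1 + 0.19x2 + 0.17x3 + 0.3x4 + 1x5 with:
  3.7x1 + 0.7x2 + 1.7x3 + 0.6x4 + 1.6x5 ≥ 3.2   (calcium)
  9.6x1 + 15.5x2 + 1.1x3 + 3.6x4 + 5.5x5 ≥ 19.4   (phosphorus)
  9.7x1 + 11x2 + 11.7x3 + 13x4 + 13.4x5 ≥ 39.3   (metabolisable energy)
  307x1 + 119x2 + 25x3 + 110x4 + 539x5 ≥ 734   (crude protein)
  x1, x2, x3, x4, x5 ≥ 0.
The minimum-cost mix takes nothing from cassava meal, barley, pea protein — only sunflower meal, rice bran. Binding constraints: metabolisable energy and crude protein.
That vertex is x1 = 1.528, x2 = 2.225.
Cost = 0.27·1.528 + 0.19·2.225 = 0.83531.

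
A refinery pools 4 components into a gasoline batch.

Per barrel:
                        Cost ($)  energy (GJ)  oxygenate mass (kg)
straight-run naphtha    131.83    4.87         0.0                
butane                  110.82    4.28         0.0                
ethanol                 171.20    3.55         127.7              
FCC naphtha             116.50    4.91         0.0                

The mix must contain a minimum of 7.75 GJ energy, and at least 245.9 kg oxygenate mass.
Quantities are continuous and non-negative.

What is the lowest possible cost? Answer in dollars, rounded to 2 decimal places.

$351.35

This is a linear program. Let x1 = barrels of straight-run naphtha, x2 = barrels of butane, x3 = barrels of ethanol, x4 = barrels of FCC naphtha.
min 131.83x1 + 110.82x2 + 171.2x3 + 116.5x4 with:
  4.87x1 + 4.28x2 + 3.55x3 + 4.91x4 ≥ 7.75   (energy)
  127.7x3 ≥ 245.9   (oxygenate mass)
  x1, x2, x3, x4 ≥ 0.
At the optimum only ethanol, FCC naphtha are positive (straight-run naphtha, butane = 0). There the energy and oxygenate mass constraints are tight.
Solving gives x3 = 1.9256, x4 = 0.18617.
Cost = 171.2·1.9256 + 116.5·0.18617 = 351.3515.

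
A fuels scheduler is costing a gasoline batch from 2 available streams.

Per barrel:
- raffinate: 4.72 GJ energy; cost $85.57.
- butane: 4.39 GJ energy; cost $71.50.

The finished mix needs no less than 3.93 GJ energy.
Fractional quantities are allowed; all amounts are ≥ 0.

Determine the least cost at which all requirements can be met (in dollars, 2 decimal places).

$64.01

Set it up as a linear program. Let x1 = barrels of raffinate, x2 = barrels of butane.
Minimize 85.57x1 + 71.5x2 subject to:
  4.72x1 + 4.39x2 ≥ 3.93   (energy)
  x1, x2 ≥ 0.
At the optimum only butane is positive (raffinate = 0). Binding constraint: energy.
Solving gives x2 = 0.8952.
Hence cost = 71.5·0.8952 = $64.0068.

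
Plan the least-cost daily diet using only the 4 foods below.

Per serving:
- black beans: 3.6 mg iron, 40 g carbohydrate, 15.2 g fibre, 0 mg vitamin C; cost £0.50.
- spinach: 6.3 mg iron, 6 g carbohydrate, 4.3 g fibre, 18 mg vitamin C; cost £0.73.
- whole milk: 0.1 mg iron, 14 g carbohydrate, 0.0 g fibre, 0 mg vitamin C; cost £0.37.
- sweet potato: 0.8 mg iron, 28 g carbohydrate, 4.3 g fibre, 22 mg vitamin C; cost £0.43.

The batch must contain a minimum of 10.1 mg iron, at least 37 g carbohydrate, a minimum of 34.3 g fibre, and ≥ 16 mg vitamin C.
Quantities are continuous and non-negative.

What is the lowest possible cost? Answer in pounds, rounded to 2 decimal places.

£1.48

This is a linear program. Let x1 = servings of black beans, x2 = servings of spinach, x3 = servings of whole milk, x4 = servings of sweet potato.
Minimize 0.5x1 + 0.73x2 + 0.37x3 + 0.43x4 subject to:
  3.6x1 + 6.3x2 + 0.1x3 + 0.8x4 ≥ 10.1   (iron)
  40x1 + 6x2 + 14x3 + 28x4 ≥ 37   (carbohydrate)
  15.2x1 + 4.3x2 + 4.3x4 ≥ 34.3   (fibre)
  18x2 + 22x4 ≥ 16   (vitamin C)
  x1, x2, x3, x4 ≥ 0.
The minimum-cost mix takes nothing from whole milk — only black beans, spinach, sweet potato. There the iron, fibre, vitamin C constraints are tight.
That vertex is x1 = 2.031, x2 = 0.391, x4 = 0.4073.
Objective = 0.5·2.031 + 0.73·0.391 + 0.43·0.4073 = 1.4761.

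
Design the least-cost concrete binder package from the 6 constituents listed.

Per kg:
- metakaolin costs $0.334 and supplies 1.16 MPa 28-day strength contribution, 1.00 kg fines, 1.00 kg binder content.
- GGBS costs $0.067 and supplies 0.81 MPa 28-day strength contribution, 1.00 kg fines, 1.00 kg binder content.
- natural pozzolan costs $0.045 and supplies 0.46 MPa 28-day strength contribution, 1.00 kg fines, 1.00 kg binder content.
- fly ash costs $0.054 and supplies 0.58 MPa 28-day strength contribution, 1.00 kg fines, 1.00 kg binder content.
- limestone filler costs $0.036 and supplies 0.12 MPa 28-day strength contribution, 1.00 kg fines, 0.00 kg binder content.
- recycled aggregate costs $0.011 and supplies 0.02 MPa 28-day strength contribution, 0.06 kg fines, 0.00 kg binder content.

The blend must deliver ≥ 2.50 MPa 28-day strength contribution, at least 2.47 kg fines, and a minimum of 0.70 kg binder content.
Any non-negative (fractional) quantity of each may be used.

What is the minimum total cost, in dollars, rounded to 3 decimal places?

Treat it as an LP. Let x1 = kg of metakaolin, x2 = kg of GGBS, x3 = kg of natural pozzolan, x4 = kg of fly ash, x5 = kg of limestone filler, x6 = kg of recycled aggregate.
min 0.334x1 + 0.067x2 + 0.045x3 + 0.054x4 + 0.036x5 + 0.011x6 with:
  1.16x1 + 0.81x2 + 0.46x3 + 0.58x4 + 0.12x5 + 0.02x6 ≥ 2.5   (28-day strength contribution)
  1x1 + 1x2 + 1x3 + 1x4 + 1x5 + 0.06x6 ≥ 2.47   (fines)
  1x1 + 1x2 + 1x3 + 1x4 ≥ 0.7   (binder content)
  x1, x2, x3, x4, x5, x6 ≥ 0.
At the optimum only GGBS is positive (metakaolin, natural pozzolan, fly ash, limestone filler, recycled aggregate = 0). The 28-day strength contribution requirement is met with equality.
That vertex is x2 = 3.086.
Objective = 0.067·3.086 = 0.20676.

$0.207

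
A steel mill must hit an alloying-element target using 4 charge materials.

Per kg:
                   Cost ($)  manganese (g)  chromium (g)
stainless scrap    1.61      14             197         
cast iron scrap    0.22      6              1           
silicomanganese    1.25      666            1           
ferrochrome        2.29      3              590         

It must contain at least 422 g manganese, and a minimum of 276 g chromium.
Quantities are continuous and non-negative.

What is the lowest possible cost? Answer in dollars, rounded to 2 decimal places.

Let x1 = kg of stainless scrap, x2 = kg of cast iron scrap, x3 = kg of silicomanganese, x4 = kg of ferrochrome.
Minimise 1.61x1 + 0.22x2 + 1.25x3 + 2.29x4 with:
  14x1 + 6x2 + 666x3 + 3x4 ≥ 422   (manganese)
  197x1 + 1x2 + 1x3 + 590x4 ≥ 276   (chromium)
  x1, x2, x3, x4 ≥ 0.
The minimum-cost mix takes nothing from stainless scrap, cast iron scrap — only silicomanganese, ferrochrome. Binding constraints: manganese and chromium.
So silicomanganese = 0.6315 kg, ferrochrome = 0.4667 kg.
Total cost: 1.25·0.6315 + 2.29·0.4667 = 1.8581.

$1.86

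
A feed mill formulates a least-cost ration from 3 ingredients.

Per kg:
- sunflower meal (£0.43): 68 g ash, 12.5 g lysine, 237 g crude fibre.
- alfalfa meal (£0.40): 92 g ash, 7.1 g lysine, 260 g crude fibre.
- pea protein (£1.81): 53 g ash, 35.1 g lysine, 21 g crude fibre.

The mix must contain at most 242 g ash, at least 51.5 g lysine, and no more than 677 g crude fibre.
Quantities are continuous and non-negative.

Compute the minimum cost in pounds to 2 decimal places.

Let x1 = kg of sunflower meal, x2 = kg of alfalfa meal, x3 = kg of pea protein.
Minimize 0.43x1 + 0.4x2 + 1.81x3 with:
  68x1 + 92x2 + 53x3 ≤ 242   (ash)
  12.5x1 + 7.1x2 + 35.1x3 ≥ 51.5   (lysine)
  237x1 + 260x2 + 21x3 ≤ 677   (crude fibre)
  x1, x2, x3 ≥ 0.
The minimum-cost mix takes nothing from alfalfa meal — only sunflower meal, pea protein. There the lysine and crude fibre constraints are tight.
Solving gives x1 = 2.815, x3 = 0.4646.
Total cost: 0.43·2.815 + 1.81·0.4646 = 2.0514.

£2.05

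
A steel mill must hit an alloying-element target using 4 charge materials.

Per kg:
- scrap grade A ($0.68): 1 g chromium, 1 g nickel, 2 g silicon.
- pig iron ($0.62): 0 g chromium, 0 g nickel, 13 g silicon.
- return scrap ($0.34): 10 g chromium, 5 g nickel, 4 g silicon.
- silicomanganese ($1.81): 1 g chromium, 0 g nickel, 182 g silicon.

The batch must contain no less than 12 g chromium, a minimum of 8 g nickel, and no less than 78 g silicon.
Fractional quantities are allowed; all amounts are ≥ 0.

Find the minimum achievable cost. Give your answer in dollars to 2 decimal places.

$1.26

Let x1 = kg of scrap grade A, x2 = kg of pig iron, x3 = kg of return scrap, x4 = kg of silicomanganese.
Minimise 0.68x1 + 0.62x2 + 0.34x3 + 1.81x4 subject to:
  1x1 + 10x3 + 1x4 ≥ 12   (chromium)
  1x1 + 5x3 ≥ 8   (nickel)
  2x1 + 13x2 + 4x3 + 182x4 ≥ 78   (silicon)
  x1, x2, x3, x4 ≥ 0.
The cheapest feasible vertex uses only return scrap, silicomanganese; scrap grade A, pig iron are not used. Binding constraints: nickel and silicon.
Optimal quantities: return scrap = 1.6 kg, silicomanganese = 0.3934 kg.
Cost = 0.34·1.6 + 1.81·0.3934 = 1.2561.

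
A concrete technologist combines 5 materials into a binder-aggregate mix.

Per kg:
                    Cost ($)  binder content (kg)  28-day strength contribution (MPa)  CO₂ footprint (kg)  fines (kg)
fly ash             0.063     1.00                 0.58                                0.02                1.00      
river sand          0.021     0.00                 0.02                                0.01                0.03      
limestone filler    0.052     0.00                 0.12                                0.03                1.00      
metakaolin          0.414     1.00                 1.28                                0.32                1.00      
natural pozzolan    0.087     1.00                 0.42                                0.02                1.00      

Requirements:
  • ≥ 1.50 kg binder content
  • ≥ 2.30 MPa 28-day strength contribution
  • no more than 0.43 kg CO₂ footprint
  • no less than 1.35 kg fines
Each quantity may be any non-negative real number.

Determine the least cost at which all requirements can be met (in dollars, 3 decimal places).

This is a linear program. Let x1 = kg of fly ash, x2 = kg of river sand, x3 = kg of limestone filler, x4 = kg of metakaolin, x5 = kg of natural pozzolan.
Minimise 0.063x1 + 0.021x2 + 0.052x3 + 0.414x4 + 0.087x5 s.t.:
  1x1 + 1x4 + 1x5 ≥ 1.5   (binder content)
  0.58x1 + 0.02x2 + 0.12x3 + 1.28x4 + 0.42x5 ≥ 2.3   (28-day strength contribution)
  0.02x1 + 0.01x2 + 0.03x3 + 0.32x4 + 0.02x5 ≤ 0.43   (CO₂ footprint)
  1x1 + 0.03x2 + 1x3 + 1x4 + 1x5 ≥ 1.35   (fines)
  x1, x2, x3, x4, x5 ≥ 0.
The optimal basis is {fly ash}; river sand, limestone filler, metakaolin, natural pozzolan drop out. Binding constraint: 28-day strength contribution.
Optimal quantities: fly ash = 3.966 kg.
Objective = 0.063·3.966 = 0.24986.

$0.250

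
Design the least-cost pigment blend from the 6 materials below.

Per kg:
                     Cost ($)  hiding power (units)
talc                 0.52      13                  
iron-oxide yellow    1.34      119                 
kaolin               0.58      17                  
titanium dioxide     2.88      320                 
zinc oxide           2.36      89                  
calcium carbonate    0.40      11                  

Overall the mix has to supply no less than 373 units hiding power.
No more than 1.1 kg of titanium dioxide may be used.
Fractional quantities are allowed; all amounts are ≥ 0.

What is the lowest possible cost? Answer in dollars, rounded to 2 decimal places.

Treat it as an LP. Let x1 = kg of talc, x2 = kg of iron-oxide yellow, x3 = kg of kaolin, x4 = kg of titanium dioxide, x5 = kg of zinc oxide, x6 = kg of calcium carbonate.
Minimise 0.52x1 + 1.34x2 + 0.58x3 + 2.88x4 + 2.36x5 + 0.4x6 with:
  13x1 + 119x2 + 17x3 + 320x4 + 89x5 + 11x6 ≥ 373   (hiding power)
  x4 ≤ 1.1
  x1, x2, x3, x4, x5, x6 ≥ 0.
At the optimum only iron-oxide yellow, titanium dioxide are positive (talc, kaolin, zinc oxide, calcium carbonate = 0). The hiding power and the titanium dioxide cap requirements are met with equality.
Solving gives x2 = 0.1765, x4 = 1.1.
Objective = 1.34·0.1765 + 2.88·1.1 = 3.4045.

$3.40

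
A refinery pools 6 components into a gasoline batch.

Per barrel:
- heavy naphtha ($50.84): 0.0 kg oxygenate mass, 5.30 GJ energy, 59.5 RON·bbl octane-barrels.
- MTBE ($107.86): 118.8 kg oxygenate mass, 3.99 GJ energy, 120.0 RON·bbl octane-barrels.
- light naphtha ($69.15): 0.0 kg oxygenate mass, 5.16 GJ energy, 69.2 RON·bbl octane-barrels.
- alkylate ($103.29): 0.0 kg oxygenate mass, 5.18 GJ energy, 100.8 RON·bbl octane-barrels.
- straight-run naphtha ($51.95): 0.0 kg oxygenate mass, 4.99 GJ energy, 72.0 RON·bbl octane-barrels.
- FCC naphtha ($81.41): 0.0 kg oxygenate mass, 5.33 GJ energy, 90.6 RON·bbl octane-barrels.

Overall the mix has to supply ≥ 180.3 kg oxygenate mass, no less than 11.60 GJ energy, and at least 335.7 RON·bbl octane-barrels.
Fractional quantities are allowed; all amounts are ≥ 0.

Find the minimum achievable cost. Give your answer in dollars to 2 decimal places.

$274.51

Let x1 = barrels of heavy naphtha, x2 = barrels of MTBE, x3 = barrels of light naphtha, x4 = barrels of alkylate, x5 = barrels of straight-run naphtha, x6 = barrels of FCC naphtha.
Minimize 50.84x1 + 107.86x2 + 69.15x3 + 103.29x4 + 51.95x5 + 81.41x6 s.t.:
  118.8x2 ≥ 180.3   (oxygenate mass)
  5.3x1 + 3.99x2 + 5.16x3 + 5.18x4 + 4.99x5 + 5.33x6 ≥ 11.6   (energy)
  59.5x1 + 120x2 + 69.2x3 + 100.8x4 + 72x5 + 90.6x6 ≥ 335.7   (octane-barrels)
  x1, x2, x3, x4, x5, x6 ≥ 0.
The optimal basis is {MTBE, straight-run naphtha}; heavy naphtha, light naphtha, alkylate, FCC naphtha drop out. There the oxygenate mass and octane-barrels constraints are tight.
So MTBE = 1.5177 barrels, straight-run naphtha = 2.133 barrels.
Objective = 107.86·1.5177 + 51.95·2.133 = 274.5085.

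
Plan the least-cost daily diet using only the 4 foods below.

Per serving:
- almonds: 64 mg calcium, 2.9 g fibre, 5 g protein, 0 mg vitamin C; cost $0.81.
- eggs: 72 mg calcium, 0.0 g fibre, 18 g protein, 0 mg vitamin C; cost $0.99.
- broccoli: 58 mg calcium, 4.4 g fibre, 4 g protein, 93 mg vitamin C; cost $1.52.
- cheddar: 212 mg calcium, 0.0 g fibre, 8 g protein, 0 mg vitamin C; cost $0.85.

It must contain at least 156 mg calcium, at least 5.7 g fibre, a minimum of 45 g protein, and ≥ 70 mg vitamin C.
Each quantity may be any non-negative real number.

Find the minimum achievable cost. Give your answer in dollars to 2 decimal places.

Let x1 = servings of almonds, x2 = servings of eggs, x3 = servings of broccoli, x4 = servings of cheddar.
min 0.81x1 + 0.99x2 + 1.52x3 + 0.85x4 with:
  64x1 + 72x2 + 58x3 + 212x4 ≥ 156   (calcium)
  2.9x1 + 4.4x3 ≥ 5.7   (fibre)
  5x1 + 18x2 + 4x3 + 8x4 ≥ 45   (protein)
  93x3 ≥ 70   (vitamin C)
  x1, x2, x3, x4 ≥ 0.
At the optimum only almonds, eggs, broccoli are positive (cheddar = 0). The fibre, protein, vitamin C requirements are met with equality.
That vertex is x1 = 0.8235, x2 = 2.104, x3 = 0.7527.
Hence cost = 0.81·0.8235 + 0.99·2.104 + 1.52·0.7527 = $3.8941.

$3.89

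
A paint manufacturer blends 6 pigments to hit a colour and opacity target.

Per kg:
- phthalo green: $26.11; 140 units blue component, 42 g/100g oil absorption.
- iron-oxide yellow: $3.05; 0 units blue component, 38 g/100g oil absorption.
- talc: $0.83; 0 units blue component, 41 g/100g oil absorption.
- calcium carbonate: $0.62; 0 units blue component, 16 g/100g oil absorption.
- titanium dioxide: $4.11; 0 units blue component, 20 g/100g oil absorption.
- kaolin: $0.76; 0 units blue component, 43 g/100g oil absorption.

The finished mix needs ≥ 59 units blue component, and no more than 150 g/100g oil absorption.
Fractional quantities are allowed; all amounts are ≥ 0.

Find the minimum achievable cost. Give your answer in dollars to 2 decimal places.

$11.00

Let x1 = kg of phthalo green, x2 = kg of iron-oxide yellow, x3 = kg of talc, x4 = kg of calcium carbonate, x5 = kg of titanium dioxide, x6 = kg of kaolin.
Minimise 26.11x1 + 3.05x2 + 0.83x3 + 0.62x4 + 4.11x5 + 0.76x6 with:
  140x1 ≥ 59   (blue component)
  42x1 + 38x2 + 41x3 + 16x4 + 20x5 + 43x6 ≤ 150   (oil absorption)
  x1, x2, x3, x4, x5, x6 ≥ 0.
The minimum-cost mix takes nothing from iron-oxide yellow, talc, calcium carbonate, titanium dioxide, kaolin — only phthalo green. The blue component requirement is met with equality.
Optimal quantities: phthalo green = 0.4214 kg.
Hence cost = 26.11·0.4214 = $11.0028.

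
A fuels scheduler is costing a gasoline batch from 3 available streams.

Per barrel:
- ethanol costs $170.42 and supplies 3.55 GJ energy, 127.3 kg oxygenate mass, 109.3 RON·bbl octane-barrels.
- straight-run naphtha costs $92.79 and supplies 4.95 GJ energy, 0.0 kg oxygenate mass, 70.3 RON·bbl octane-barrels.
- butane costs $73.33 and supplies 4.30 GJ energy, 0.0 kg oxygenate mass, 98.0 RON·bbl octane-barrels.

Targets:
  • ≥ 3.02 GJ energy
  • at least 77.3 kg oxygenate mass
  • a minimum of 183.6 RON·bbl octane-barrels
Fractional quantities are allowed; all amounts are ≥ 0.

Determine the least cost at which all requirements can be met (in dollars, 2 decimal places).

$191.20

Treat it as an LP. Let x1 = barrels of ethanol, x2 = barrels of straight-run naphtha, x3 = barrels of butane.
min 170.42x1 + 92.79x2 + 73.33x3 subject to:
  3.55x1 + 4.95x2 + 4.3x3 ≥ 3.02   (energy)
  127.3x1 ≥ 77.3   (oxygenate mass)
  109.3x1 + 70.3x2 + 98x3 ≥ 183.6   (octane-barrels)
  x1, x2, x3 ≥ 0.
The minimum-cost mix takes nothing from straight-run naphtha — only ethanol, butane. There the oxygenate mass and octane-barrels constraints are tight.
That vertex is x1 = 0.60723, x3 = 1.1962.
Hence cost = 170.42·0.60723 + 73.33·1.1962 = $191.2015.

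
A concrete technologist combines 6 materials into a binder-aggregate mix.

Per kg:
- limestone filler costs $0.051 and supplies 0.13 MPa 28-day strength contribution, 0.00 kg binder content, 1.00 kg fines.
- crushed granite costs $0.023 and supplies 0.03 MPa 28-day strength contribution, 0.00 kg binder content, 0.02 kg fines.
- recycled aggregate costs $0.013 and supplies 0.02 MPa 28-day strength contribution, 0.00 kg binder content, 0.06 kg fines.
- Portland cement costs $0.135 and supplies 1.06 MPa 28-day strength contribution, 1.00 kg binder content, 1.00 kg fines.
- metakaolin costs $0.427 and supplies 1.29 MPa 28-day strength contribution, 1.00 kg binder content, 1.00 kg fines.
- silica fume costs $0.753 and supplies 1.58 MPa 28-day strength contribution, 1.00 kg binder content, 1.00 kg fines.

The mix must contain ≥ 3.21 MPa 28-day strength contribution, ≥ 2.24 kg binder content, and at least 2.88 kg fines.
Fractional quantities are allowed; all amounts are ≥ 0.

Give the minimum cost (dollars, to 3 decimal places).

Let x1 = kg of limestone filler, x2 = kg of crushed granite, x3 = kg of recycled aggregate, x4 = kg of Portland cement, x5 = kg of metakaolin, x6 = kg of silica fume.
Minimize 0.051x1 + 0.023x2 + 0.013x3 + 0.135x4 + 0.427x5 + 0.753x6 with:
  0.13x1 + 0.03x2 + 0.02x3 + 1.06x4 + 1.29x5 + 1.58x6 ≥ 3.21   (28-day strength contribution)
  1x4 + 1x5 + 1x6 ≥ 2.24   (binder content)
  1x1 + 0.02x2 + 0.06x3 + 1x4 + 1x5 + 1x6 ≥ 2.88   (fines)
  x1, x2, x3, x4, x5, x6 ≥ 0.
At the optimum only Portland cement is positive (limestone filler, crushed granite, recycled aggregate, metakaolin, silica fume = 0). The 28-day strength contribution requirement is met with equality.
Solving gives x4 = 3.028.
Objective = 0.135·3.028 = 0.40878.

$0.409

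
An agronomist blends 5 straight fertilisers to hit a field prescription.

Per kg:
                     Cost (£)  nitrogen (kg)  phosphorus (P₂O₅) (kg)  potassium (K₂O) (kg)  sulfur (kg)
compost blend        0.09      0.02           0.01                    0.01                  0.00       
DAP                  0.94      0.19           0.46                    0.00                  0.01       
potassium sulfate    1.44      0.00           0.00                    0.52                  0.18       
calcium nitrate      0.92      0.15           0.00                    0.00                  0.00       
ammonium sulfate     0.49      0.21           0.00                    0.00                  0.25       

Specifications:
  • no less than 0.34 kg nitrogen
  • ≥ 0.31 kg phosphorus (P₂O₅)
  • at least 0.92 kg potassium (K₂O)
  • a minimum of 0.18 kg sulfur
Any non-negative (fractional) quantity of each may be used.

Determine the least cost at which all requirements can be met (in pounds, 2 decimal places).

£3.68

This is a linear program. Let x1 = kg of compost blend, x2 = kg of DAP, x3 = kg of potassium sulfate, x4 = kg of calcium nitrate, x5 = kg of ammonium sulfate.
Minimise 0.09x1 + 0.94x2 + 1.44x3 + 0.92x4 + 0.49x5 s.t.:
  0.02x1 + 0.19x2 + 0.15x4 + 0.21x5 ≥ 0.34   (nitrogen)
  0.01x1 + 0.46x2 ≥ 0.31   (phosphorus (P₂O₅))
  0.01x1 + 0.52x3 ≥ 0.92   (potassium (K₂O))
  0.01x2 + 0.18x3 + 0.25x5 ≥ 0.18   (sulfur)
  x1, x2, x3, x4, x5 ≥ 0.
The cheapest feasible vertex uses only DAP, potassium sulfate, ammonium sulfate; compost blend, calcium nitrate are not used. There the nitrogen, phosphorus (P₂O₅), potassium (K₂O) constraints are tight.
Solving gives x2 = 0.6739, x3 = 1.769, x5 = 1.009.
Total cost: 0.94·0.6739 + 1.44·1.769 + 0.49·1.009 = 3.6752.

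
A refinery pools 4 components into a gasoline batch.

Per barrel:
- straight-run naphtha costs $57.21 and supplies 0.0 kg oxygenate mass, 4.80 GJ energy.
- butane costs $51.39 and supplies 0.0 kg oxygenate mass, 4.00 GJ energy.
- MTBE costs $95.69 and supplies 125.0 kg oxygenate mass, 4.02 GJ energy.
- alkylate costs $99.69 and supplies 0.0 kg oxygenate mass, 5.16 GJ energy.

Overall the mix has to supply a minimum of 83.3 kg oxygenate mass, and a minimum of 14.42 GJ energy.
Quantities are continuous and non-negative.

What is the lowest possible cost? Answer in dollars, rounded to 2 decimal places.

Set it up as a linear program. Let x1 = barrels of straight-run naphtha, x2 = barrels of butane, x3 = barrels of MTBE, x4 = barrels of alkylate.
Minimise 57.21x1 + 51.39x2 + 95.69x3 + 99.69x4 subject to:
  125x3 ≥ 83.3   (oxygenate mass)
  4.8x1 + 4x2 + 4.02x3 + 5.16x4 ≥ 14.42   (energy)
  x1, x2, x3, x4 ≥ 0.
The cheapest feasible vertex uses only straight-run naphtha, MTBE; butane, alkylate are not used. The oxygenate mass and energy requirements are met with equality.
So straight-run naphtha = 2.4461 barrels, MTBE = 0.6664 barrels.
Objective = 57.21·2.4461 + 95.69·0.6664 = 203.7092.

$203.71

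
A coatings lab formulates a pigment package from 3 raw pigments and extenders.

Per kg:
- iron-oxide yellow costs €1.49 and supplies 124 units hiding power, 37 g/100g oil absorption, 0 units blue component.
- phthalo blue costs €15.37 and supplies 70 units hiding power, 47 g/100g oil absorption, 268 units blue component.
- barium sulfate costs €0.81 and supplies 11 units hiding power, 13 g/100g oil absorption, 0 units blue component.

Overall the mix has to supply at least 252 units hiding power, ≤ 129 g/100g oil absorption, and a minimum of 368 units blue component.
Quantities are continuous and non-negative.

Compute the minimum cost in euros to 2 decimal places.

Let x1 = kg of iron-oxide yellow, x2 = kg of phthalo blue, x3 = kg of barium sulfate.
Minimize 1.49x1 + 15.37x2 + 0.81x3 with:
  124x1 + 70x2 + 11x3 ≥ 252   (hiding power)
  37x1 + 47x2 + 13x3 ≤ 129   (oil absorption)
  268x2 ≥ 368   (blue component)
  x1, x2, x3 ≥ 0.
The optimal basis is {iron-oxide yellow, phthalo blue}; barium sulfate drops out. The hiding power and blue component requirements are met with equality.
So iron-oxide yellow = 1.257 kg, phthalo blue = 1.373 kg.
Cost = 1.49·1.257 + 15.37·1.373 = 22.9759.

€22.98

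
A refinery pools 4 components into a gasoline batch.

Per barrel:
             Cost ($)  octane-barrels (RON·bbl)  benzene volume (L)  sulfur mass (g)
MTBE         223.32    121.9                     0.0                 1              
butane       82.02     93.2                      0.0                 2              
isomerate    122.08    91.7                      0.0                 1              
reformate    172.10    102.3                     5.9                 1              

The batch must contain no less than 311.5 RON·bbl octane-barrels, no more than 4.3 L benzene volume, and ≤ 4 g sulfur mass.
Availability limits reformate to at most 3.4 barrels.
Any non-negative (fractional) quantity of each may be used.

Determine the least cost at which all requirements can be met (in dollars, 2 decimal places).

This is a linear program. Let x1 = barrels of MTBE, x2 = barrels of butane, x3 = barrels of isomerate, x4 = barrels of reformate.
min 223.32x1 + 82.02x2 + 122.08x3 + 172.1x4 subject to:
  121.9x1 + 93.2x2 + 91.7x3 + 102.3x4 ≥ 311.5   (octane-barrels)
  5.9x4 ≤ 4.3   (benzene volume)
  1x1 + 2x2 + 1x3 + 1x4 ≤ 4   (sulfur mass)
  x4 ≤ 3.4
  x1, x2, x3, x4 ≥ 0.
At the optimum only butane, isomerate are positive (MTBE, reformate = 0). Binding constraints: octane-barrels and sulfur mass.
Solving gives x2 = 0.61308, x3 = 2.7738.
Objective = 82.02·0.61308 + 122.08·2.7738 = 388.9103.

$388.91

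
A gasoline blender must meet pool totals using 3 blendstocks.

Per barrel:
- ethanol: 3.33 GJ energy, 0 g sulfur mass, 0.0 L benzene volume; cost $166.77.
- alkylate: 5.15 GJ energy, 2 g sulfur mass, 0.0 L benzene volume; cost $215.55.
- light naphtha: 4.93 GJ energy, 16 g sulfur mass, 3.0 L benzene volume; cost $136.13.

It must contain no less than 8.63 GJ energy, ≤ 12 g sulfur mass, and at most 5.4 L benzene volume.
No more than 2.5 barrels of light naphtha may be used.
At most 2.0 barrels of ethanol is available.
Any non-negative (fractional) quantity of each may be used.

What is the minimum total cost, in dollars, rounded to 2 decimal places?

$318.09

Set it up as a linear program. Let x1 = barrels of ethanol, x2 = barrels of alkylate, x3 = barrels of light naphtha.
min 166.77x1 + 215.55x2 + 136.13x3 subject to:
  3.33x1 + 5.15x2 + 4.93x3 ≥ 8.63   (energy)
  2x2 + 16x3 ≤ 12   (sulfur mass)
  3x3 ≤ 5.4   (benzene volume)
  x3 ≤ 2.5
  x1 ≤ 2
  x1, x2, x3 ≥ 0.
At the optimum only alkylate, light naphtha are positive (ethanol = 0). There the energy and sulfur mass constraints are tight.
Solving gives x2 = 1.08795, x3 = 0.614006.
Total cost: 215.55·1.08795 + 136.13·0.614006 = 318.0923.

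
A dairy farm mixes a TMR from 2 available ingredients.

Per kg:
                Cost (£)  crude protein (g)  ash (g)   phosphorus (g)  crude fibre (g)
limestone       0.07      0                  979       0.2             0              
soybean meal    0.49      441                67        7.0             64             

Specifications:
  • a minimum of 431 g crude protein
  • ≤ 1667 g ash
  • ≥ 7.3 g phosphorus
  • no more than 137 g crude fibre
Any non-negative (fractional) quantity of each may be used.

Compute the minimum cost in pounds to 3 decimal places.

£0.511

Treat it as an LP. Let x1 = kg of limestone, x2 = kg of soybean meal.
Minimise 0.07x1 + 0.49x2 subject to:
  441x2 ≥ 431   (crude protein)
  979x1 + 67x2 ≤ 1667   (ash)
  0.2x1 + 7x2 ≥ 7.3   (phosphorus)
  64x2 ≤ 137   (crude fibre)
  x1, x2 ≥ 0.
The minimum-cost mix takes nothing from limestone — only soybean meal. The phosphorus requirement is met with equality.
That vertex is x2 = 1.043.
Hence cost = 0.49·1.043 = £0.51107.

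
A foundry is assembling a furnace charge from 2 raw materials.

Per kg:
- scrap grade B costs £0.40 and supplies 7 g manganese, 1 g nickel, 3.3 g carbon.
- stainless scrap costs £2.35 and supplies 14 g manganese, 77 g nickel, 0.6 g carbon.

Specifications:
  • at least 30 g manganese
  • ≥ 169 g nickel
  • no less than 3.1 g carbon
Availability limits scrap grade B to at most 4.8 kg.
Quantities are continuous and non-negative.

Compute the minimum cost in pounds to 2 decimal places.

£5.36

Treat it as an LP. Let x1 = kg of scrap grade B, x2 = kg of stainless scrap.
Minimise 0.4x1 + 2.35x2 s.t.:
  7x1 + 14x2 ≥ 30   (manganese)
  1x1 + 77x2 ≥ 169   (nickel)
  3.3x1 + 0.6x2 ≥ 3.1   (carbon)
  x1 ≤ 4.8
  x1, x2 ≥ 0.
Both inputs are positive at the optimum. The nickel and carbon requirements are met with equality.
That vertex is x1 = 0.5416, x2 = 2.188.
Cost = 0.4·0.5416 + 2.35·2.188 = 5.3584.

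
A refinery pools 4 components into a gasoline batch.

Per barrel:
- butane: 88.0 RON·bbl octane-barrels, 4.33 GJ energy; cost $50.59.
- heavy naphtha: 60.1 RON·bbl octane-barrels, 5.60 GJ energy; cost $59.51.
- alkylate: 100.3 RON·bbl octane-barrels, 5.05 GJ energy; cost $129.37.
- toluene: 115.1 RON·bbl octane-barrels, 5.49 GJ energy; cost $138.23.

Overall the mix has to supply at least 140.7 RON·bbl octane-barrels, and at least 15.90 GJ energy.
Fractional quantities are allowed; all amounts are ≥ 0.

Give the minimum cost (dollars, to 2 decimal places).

$168.97

Treat it as an LP. Let x1 = barrels of butane, x2 = barrels of heavy naphtha, x3 = barrels of alkylate, x4 = barrels of toluene.
Minimise 50.59x1 + 59.51x2 + 129.37x3 + 138.23x4 subject to:
  88x1 + 60.1x2 + 100.3x3 + 115.1x4 ≥ 140.7   (octane-barrels)
  4.33x1 + 5.6x2 + 5.05x3 + 5.49x4 ≥ 15.9   (energy)
  x1, x2, x3, x4 ≥ 0.
The optimal basis is {heavy naphtha}; butane, alkylate, toluene drop out. Binding constraint: energy.
So heavy naphtha = 2.8393 barrels.
Hence cost = 59.51·2.8393 = $168.9667.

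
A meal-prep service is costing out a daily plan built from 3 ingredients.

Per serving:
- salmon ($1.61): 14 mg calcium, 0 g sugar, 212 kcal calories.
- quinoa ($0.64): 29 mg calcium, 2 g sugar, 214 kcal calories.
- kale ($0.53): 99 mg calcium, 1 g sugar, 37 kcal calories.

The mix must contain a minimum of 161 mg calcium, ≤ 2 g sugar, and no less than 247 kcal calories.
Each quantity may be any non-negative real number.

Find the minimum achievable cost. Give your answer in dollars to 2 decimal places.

Let x1 = servings of salmon, x2 = servings of quinoa, x3 = servings of kale.
min 1.61x1 + 0.64x2 + 0.53x3 with:
  14x1 + 29x2 + 99x3 ≥ 161   (calcium)
  2x2 + 1x3 ≤ 2   (sugar)
  212x1 + 214x2 + 37x3 ≥ 247   (calories)
  x1, x2, x3 ≥ 0.
All 3 inputs are positive at the optimum. Binding constraints: calcium, sugar, calories.
Optimal quantities: salmon = 0.6366 servings, quinoa = 0.2717 servings, kale = 1.457 servings.
Cost = 1.61·0.6366 + 0.64·0.2717 + 0.53·1.457 = 1.9710.

$1.97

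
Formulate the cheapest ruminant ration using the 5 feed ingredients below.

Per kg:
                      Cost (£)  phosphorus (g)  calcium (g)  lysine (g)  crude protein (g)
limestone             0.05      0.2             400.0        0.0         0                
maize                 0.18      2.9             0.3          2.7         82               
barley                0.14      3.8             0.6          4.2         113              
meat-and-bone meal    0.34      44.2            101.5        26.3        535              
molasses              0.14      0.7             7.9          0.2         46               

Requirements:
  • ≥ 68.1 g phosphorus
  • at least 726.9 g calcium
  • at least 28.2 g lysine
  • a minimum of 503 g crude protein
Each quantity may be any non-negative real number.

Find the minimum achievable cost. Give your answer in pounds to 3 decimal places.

Treat it as an LP. Let x1 = kg of limestone, x2 = kg of maize, x3 = kg of barley, x4 = kg of meat-and-bone meal, x5 = kg of molasses.
min 0.05x1 + 0.18x2 + 0.14x3 + 0.34x4 + 0.14x5 subject to:
  0.2x1 + 2.9x2 + 3.8x3 + 44.2x4 + 0.7x5 ≥ 68.1   (phosphorus)
  400x1 + 0.3x2 + 0.6x3 + 101.5x4 + 7.9x5 ≥ 726.9   (calcium)
  2.7x2 + 4.2x3 + 26.3x4 + 0.2x5 ≥ 28.2   (lysine)
  82x2 + 113x3 + 535x4 + 46x5 ≥ 503   (crude protein)
  x1, x2, x3, x4, x5 ≥ 0.
At the optimum only limestone, meat-and-bone meal are positive (maize, barley, molasses = 0). There the phosphorus and calcium constraints are tight.
Optimal quantities: limestone = 1.428 kg, meat-and-bone meal = 1.534 kg.
Total cost: 0.05·1.428 + 0.34·1.534 = 0.59296.

£0.593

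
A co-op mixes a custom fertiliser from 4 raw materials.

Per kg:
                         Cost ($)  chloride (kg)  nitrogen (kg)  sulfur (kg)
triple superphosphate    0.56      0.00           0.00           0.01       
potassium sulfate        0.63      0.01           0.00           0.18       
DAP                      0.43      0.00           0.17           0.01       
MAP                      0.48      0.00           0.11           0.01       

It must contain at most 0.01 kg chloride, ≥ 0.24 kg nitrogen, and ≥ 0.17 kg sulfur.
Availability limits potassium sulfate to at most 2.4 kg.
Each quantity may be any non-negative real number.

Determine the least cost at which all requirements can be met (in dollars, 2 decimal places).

$1.15

Set it up as a linear program. Let x1 = kg of triple superphosphate, x2 = kg of potassium sulfate, x3 = kg of DAP, x4 = kg of MAP.
Minimize 0.56x1 + 0.63x2 + 0.43x3 + 0.48x4 subject to:
  0.01x2 ≤ 0.01   (chloride)
  0.17x3 + 0.11x4 ≥ 0.24   (nitrogen)
  0.01x1 + 0.18x2 + 0.01x3 + 0.01x4 ≥ 0.17   (sulfur)
  x2 ≤ 2.4
  x1, x2, x3, x4 ≥ 0.
The cheapest feasible vertex uses only potassium sulfate, DAP; triple superphosphate, MAP are not used. Binding constraints: nitrogen and sulfur.
Solving gives x2 = 0.866, x3 = 1.412.
Objective = 0.63·0.866 + 0.43·1.412 = 1.1527.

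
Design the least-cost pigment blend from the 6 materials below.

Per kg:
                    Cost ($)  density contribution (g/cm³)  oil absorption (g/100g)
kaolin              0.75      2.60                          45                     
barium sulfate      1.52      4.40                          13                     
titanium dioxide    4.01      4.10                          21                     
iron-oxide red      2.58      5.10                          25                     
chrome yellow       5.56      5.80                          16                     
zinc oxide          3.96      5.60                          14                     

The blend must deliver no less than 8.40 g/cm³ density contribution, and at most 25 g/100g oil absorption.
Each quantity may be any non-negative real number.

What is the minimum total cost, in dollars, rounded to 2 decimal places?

$2.90

This is a linear program. Let x1 = kg of kaolin, x2 = kg of barium sulfate, x3 = kg of titanium dioxide, x4 = kg of iron-oxide red, x5 = kg of chrome yellow, x6 = kg of zinc oxide.
Minimize 0.75x1 + 1.52x2 + 4.01x3 + 2.58x4 + 5.56x5 + 3.96x6 s.t.:
  2.6x1 + 4.4x2 + 4.1x3 + 5.1x4 + 5.8x5 + 5.6x6 ≥ 8.4   (density contribution)
  45x1 + 13x2 + 21x3 + 25x4 + 16x5 + 14x6 ≤ 25   (oil absorption)
  x1, x2, x3, x4, x5, x6 ≥ 0.
The minimum-cost mix takes nothing from titanium dioxide, iron-oxide red, chrome yellow, zinc oxide — only kaolin, barium sulfate. There the density contribution and oil absorption constraints are tight.
Optimal quantities: kaolin = 0.004872 kg, barium sulfate = 1.906 kg.
Objective = 0.75·0.004872 + 1.52·1.906 = 2.9008.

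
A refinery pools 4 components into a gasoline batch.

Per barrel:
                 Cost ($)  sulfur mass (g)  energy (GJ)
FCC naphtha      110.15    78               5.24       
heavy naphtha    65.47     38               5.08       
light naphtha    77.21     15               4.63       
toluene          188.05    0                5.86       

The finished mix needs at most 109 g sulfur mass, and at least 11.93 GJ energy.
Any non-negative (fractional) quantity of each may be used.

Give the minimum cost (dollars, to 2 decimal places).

Let x1 = barrels of FCC naphtha, x2 = barrels of heavy naphtha, x3 = barrels of light naphtha, x4 = barrels of toluene.
Minimise 110.15x1 + 65.47x2 + 77.21x3 + 188.05x4 s.t.:
  78x1 + 38x2 + 15x3 ≤ 109   (sulfur mass)
  5.24x1 + 5.08x2 + 4.63x3 + 5.86x4 ≥ 11.93   (energy)
  x1, x2, x3, x4 ≥ 0.
The optimal basis is {heavy naphtha}; FCC naphtha, light naphtha, toluene drop out. The energy requirement is met with equality.
Solving gives x2 = 2.3484.
Cost = 65.47·2.3484 = 153.7497.

$153.75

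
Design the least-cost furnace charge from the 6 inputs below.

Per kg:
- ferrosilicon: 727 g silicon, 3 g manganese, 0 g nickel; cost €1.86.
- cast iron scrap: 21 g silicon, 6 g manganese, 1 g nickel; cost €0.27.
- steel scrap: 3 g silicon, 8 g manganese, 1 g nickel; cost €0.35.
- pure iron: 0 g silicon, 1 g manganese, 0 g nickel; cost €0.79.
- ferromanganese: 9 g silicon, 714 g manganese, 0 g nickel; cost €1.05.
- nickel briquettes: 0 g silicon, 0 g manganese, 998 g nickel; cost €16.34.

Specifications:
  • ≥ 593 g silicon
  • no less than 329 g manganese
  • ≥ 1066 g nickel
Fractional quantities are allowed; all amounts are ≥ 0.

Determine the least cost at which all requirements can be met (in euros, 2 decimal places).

€19.44

Treat it as an LP. Let x1 = kg of ferrosilicon, x2 = kg of cast iron scrap, x3 = kg of steel scrap, x4 = kg of pure iron, x5 = kg of ferromanganese, x6 = kg of nickel briquettes.
Minimize 1.86x1 + 0.27x2 + 0.35x3 + 0.79x4 + 1.05x5 + 16.34x6 s.t.:
  727x1 + 21x2 + 3x3 + 9x5 ≥ 593   (silicon)
  3x1 + 6x2 + 8x3 + 1x4 + 714x5 ≥ 329   (manganese)
  1x2 + 1x3 + 998x6 ≥ 1066   (nickel)
  x1, x2, x3, x4, x5, x6 ≥ 0.
The optimal basis is {ferrosilicon, ferromanganese, nickel briquettes}; cast iron scrap, steel scrap, pure iron drop out. The silicon, manganese, nickel requirements are met with equality.
Optimal quantities: ferrosilicon = 0.81 kg, ferromanganese = 0.4574 kg, nickel briquettes = 1.068 kg.
Hence cost = 1.86·0.81 + 1.05·0.4574 + 16.34·1.068 = €19.4380.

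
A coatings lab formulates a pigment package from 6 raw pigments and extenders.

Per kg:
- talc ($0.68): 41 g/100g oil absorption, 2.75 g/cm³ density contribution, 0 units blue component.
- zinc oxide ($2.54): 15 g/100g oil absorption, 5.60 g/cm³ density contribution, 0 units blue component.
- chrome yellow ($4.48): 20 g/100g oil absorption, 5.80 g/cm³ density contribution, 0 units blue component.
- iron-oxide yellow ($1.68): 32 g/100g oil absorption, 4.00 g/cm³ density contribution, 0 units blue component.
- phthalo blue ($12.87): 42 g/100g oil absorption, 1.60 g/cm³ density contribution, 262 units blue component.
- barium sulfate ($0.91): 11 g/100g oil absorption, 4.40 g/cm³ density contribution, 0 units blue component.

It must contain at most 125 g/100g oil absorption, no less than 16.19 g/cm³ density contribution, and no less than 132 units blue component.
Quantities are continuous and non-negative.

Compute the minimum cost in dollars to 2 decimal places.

$9.67

Let x1 = kg of talc, x2 = kg of zinc oxide, x3 = kg of chrome yellow, x4 = kg of iron-oxide yellow, x5 = kg of phthalo blue, x6 = kg of barium sulfate.
Minimize 0.68x1 + 2.54x2 + 4.48x3 + 1.68x4 + 12.87x5 + 0.91x6 subject to:
  41x1 + 15x2 + 20x3 + 32x4 + 42x5 + 11x6 ≤ 125   (oil absorption)
  2.75x1 + 5.6x2 + 5.8x3 + 4x4 + 1.6x5 + 4.4x6 ≥ 16.19   (density contribution)
  262x5 ≥ 132   (blue component)
  x1, x2, x3, x4, x5, x6 ≥ 0.
The minimum-cost mix takes nothing from talc, zinc oxide, chrome yellow, iron-oxide yellow — only phthalo blue, barium sulfate. Binding constraints: density contribution and blue component.
Optimal quantities: phthalo blue = 0.5038 kg, barium sulfate = 3.496 kg.
Hence cost = 12.87·0.5038 + 0.91·3.496 = $9.6653.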